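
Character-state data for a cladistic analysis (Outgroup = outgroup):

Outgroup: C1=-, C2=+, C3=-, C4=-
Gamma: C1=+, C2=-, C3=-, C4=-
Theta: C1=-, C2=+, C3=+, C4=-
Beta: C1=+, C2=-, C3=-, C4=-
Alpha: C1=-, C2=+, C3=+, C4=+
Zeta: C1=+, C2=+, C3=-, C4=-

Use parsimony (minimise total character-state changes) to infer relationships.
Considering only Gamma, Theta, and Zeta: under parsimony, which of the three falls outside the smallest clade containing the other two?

Theta

Character polarity is set by the outgroup: the derived state is whichever differs from the outgroup's state, so for C2 the derived state is '-', and for the remaining characters it is '+'.
C1 (derived state '+') is shared by Beta, Gamma, and Zeta — a synapomorphy uniting that clade.
C2: derived state '-' in Beta and Gamma only — synapomorphy for {Beta, Gamma}.
C3 (derived state '+') is shared by Alpha and Theta — a synapomorphy uniting that clade.
C4: derived state '+' in Alpha only — an autapomorphy, so it tells us nothing about relationships among taxa.
Most parsimonious ingroup topology: (((Gamma,Beta),Zeta),(Theta,Alpha)).
Zeta and Gamma share a more recent common ancestor with each other than either does with Theta, so Theta is the least closely related of the three.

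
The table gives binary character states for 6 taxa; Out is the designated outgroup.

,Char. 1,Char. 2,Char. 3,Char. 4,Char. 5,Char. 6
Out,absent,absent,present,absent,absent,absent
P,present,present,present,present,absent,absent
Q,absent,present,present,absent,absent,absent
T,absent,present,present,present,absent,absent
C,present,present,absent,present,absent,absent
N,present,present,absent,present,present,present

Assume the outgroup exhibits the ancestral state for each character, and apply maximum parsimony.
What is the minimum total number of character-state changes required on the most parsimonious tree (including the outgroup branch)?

6

Character polarity is set by the outgroup: the derived state is whichever differs from the outgroup's state, so for Char. 3 the derived state is 'absent', and for the remaining characters it is 'present'.
Char. 1 (derived state 'present') is shared by C, N, and P — a synapomorphy uniting that clade.
Char. 2 (derived state 'present') is shared by all ingroup taxa — unites the whole ingroup.
Char. 3: derived state 'absent' in C and N only — synapomorphy for {C, N}.
Only C, N, P, and T show the derived state 'present' for Char. 4, supporting them as a clade.
Char. 5 (derived state 'present') is unique to N (autapomorphy; uninformative for grouping).
Char. 6 (derived state 'present') is unique to N (autapomorphy; uninformative for grouping).
Most parsimonious ingroup topology: (((P,(C,N)),T),Q).
Changes per character on this tree: Char. 1: 1; Char. 2: 1; Char. 3: 1; Char. 4: 1; Char. 5: 1; Char. 6: 1.
Total = 6.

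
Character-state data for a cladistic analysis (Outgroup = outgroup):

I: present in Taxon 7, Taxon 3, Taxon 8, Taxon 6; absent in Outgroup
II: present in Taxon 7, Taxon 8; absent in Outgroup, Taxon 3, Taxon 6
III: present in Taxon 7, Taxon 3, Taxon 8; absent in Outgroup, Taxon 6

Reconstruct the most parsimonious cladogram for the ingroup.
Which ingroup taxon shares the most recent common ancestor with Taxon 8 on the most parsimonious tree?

Taxon 7

The outgroup has state 'absent' for every character, so 'present' is the derived state throughout.
All ingroup taxa share the derived state 'present' for I; it defines the ingroup but does not resolve relationships within it.
II (derived state 'present') is shared by Taxon 7 and Taxon 8 — a synapomorphy uniting that clade.
Only Taxon 3, Taxon 7, and Taxon 8 show the derived state 'present' for III, supporting them as a clade.
Most parsimonious ingroup topology: (((Taxon 7,Taxon 8),Taxon 3),Taxon 6).
Taxon 8 and Taxon 7 form a cherry on this tree, so they are sister taxa.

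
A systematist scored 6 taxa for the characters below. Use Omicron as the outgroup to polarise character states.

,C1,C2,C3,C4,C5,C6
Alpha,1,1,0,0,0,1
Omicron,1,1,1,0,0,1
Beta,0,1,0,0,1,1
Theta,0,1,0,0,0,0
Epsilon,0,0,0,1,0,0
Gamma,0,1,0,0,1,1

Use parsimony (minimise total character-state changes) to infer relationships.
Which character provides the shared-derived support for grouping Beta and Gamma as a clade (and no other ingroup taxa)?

Character polarity is set by the outgroup: the derived state is whichever differs from the outgroup's state, so for C1, C2, C3, C6 the derived state is '0', and for the remaining characters it is '1'.
C1: derived state '0' in Beta, Epsilon, Gamma, and Theta only — synapomorphy for {Beta, Epsilon, Gamma, Theta}.
C2 (derived state '0') is unique to Epsilon (autapomorphy; uninformative for grouping).
C3 (derived state '0') is shared by all ingroup taxa — unites the whole ingroup.
C4 (derived state '1') is unique to Epsilon (autapomorphy; uninformative for grouping).
C5: derived state '1' in Beta and Gamma only — synapomorphy for {Beta, Gamma}.
Only Epsilon and Theta show the derived state '0' for C6, supporting them as a clade.
Most parsimonious ingroup topology: (((Theta,Epsilon),(Beta,Gamma)),Alpha).
The clade {Beta, Gamma} is supported by C5: its derived state '1' occurs in exactly those taxa and in no other taxon (including the outgroup).

C5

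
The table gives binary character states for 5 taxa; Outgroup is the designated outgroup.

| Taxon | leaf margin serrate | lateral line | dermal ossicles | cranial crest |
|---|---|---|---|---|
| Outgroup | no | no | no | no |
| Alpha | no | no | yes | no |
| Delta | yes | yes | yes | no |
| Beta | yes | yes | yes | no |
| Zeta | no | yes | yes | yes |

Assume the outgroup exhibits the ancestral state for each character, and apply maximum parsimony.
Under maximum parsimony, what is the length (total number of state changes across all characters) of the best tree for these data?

4

The outgroup has state 'no' for every character, so 'yes' is the derived state throughout.
leaf margin serrate (derived state 'yes') is shared by Beta and Delta — a synapomorphy uniting that clade.
lateral line: derived state 'yes' in Beta, Delta, and Zeta only — synapomorphy for {Beta, Delta, Zeta}.
All ingroup taxa share the derived state 'yes' for dermal ossicles; it defines the ingroup but does not resolve relationships within it.
cranial crest (derived state 'yes') is unique to Zeta (autapomorphy; uninformative for grouping).
Most parsimonious ingroup topology: (Alpha,((Delta,Beta),Zeta)).
Changes per character on this tree: leaf margin serrate: 1; lateral line: 1; dermal ossicles: 1; cranial crest: 1.
Total = 4.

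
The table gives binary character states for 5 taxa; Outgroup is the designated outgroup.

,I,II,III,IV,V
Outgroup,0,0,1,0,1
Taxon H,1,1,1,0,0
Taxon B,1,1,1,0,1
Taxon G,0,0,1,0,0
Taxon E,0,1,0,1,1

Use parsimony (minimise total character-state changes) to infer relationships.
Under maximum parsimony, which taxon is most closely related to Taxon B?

Character polarity is set by the outgroup: the derived state is whichever differs from the outgroup's state, so for III, V the derived state is '0', and for the remaining characters it is '1'.
I (derived state '1') is shared by Taxon B and Taxon H — a synapomorphy uniting that clade.
II (derived state '1') is shared by Taxon B, Taxon E, and Taxon H — a synapomorphy uniting that clade.
III: derived state '0' in Taxon E only — an autapomorphy, so it tells us nothing about relationships among taxa.
IV (derived state '1') is unique to Taxon E (autapomorphy; uninformative for grouping).
V (state '0') occurs in Taxon G and Taxon H but conflicts with the nesting implied by the other characters — most parsimoniously interpreted as homoplasy.
Most parsimonious ingroup topology: (((Taxon H,Taxon B),Taxon E),Taxon G).
Taxon B and Taxon H form a cherry on this tree, so they are sister taxa.

Taxon H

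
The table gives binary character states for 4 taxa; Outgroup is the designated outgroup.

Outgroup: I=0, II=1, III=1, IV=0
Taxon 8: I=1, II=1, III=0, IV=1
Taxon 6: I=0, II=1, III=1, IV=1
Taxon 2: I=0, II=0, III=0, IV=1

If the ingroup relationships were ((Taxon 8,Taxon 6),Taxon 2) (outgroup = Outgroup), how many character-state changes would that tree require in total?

5

Map each character onto ((Taxon 8,Taxon 6),Taxon 2) (rooted by Outgroup) and count the minimum state changes it requires (Fitch parsimony):
I: 1; II: 1; III: 2; IV: 1.
Total tree length = 5.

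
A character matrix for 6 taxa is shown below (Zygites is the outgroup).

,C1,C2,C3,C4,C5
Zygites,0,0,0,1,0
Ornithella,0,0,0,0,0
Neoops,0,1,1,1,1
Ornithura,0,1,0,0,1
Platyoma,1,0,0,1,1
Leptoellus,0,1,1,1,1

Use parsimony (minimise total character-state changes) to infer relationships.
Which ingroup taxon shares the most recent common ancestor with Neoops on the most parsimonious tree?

Character polarity is set by the outgroup: the derived state is whichever differs from the outgroup's state, so for C4 the derived state is '0', and for the remaining characters it is '1'.
C1 (derived state '1') is unique to Platyoma (autapomorphy; uninformative for grouping).
C2: derived state '1' in Leptoellus, Neoops, and Ornithura only — synapomorphy for {Leptoellus, Neoops, Ornithura}.
C3: derived state '1' in Leptoellus and Neoops only — synapomorphy for {Leptoellus, Neoops}.
C4 (state '0') occurs in Ornithella and Ornithura but conflicts with the nesting implied by the other characters — most parsimoniously interpreted as homoplasy.
C5 (derived state '1') is shared by Leptoellus, Neoops, Ornithura, and Platyoma — a synapomorphy uniting that clade.
Most parsimonious ingroup topology: (Ornithella,(((Neoops,Leptoellus),Ornithura),Platyoma)).
Neoops and Leptoellus form a cherry on this tree, so they are sister taxa.

Leptoellus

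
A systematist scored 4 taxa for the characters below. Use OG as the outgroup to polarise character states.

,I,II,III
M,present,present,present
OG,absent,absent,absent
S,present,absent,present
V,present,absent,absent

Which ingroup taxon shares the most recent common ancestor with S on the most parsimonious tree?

M

The outgroup has state 'absent' for every character, so 'present' is the derived state throughout.
I (derived state 'present') is shared by all ingroup taxa — unites the whole ingroup.
II: derived state 'present' in M only — an autapomorphy, so it tells us nothing about relationships among taxa.
III (derived state 'present') is shared by M and S — a synapomorphy uniting that clade.
Most parsimonious ingroup topology: (V,(S,M)).
S and M form a cherry on this tree, so they are sister taxa.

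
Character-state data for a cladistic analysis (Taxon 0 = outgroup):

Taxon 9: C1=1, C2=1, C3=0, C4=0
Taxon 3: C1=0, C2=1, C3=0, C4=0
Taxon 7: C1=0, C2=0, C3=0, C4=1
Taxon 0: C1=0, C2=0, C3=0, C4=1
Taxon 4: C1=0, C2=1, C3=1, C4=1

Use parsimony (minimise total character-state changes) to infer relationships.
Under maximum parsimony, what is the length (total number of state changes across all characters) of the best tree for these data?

Character polarity is set by the outgroup: the derived state is whichever differs from the outgroup's state, so for C4 the derived state is '0', and for the remaining characters it is '1'.
C1 (derived state '1') is unique to Taxon 9 (autapomorphy; uninformative for grouping).
C2: derived state '1' in Taxon 3, Taxon 4, and Taxon 9 only — synapomorphy for {Taxon 3, Taxon 4, Taxon 9}.
C3 (derived state '1') is unique to Taxon 4 (autapomorphy; uninformative for grouping).
C4 (derived state '0') is shared by Taxon 3 and Taxon 9 — a synapomorphy uniting that clade.
Most parsimonious ingroup topology: ((Taxon 4,(Taxon 9,Taxon 3)),Taxon 7).
Changes per character on this tree: C1: 1; C2: 1; C3: 1; C4: 1.
Total = 4.

4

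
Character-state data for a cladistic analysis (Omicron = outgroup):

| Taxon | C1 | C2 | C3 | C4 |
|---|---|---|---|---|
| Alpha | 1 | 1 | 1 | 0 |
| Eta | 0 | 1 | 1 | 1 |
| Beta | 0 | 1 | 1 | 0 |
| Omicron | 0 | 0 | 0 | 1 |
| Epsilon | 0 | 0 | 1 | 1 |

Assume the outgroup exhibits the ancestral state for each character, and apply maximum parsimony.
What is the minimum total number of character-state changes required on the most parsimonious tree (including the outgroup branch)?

Character polarity is set by the outgroup: the derived state is whichever differs from the outgroup's state, so for C4 the derived state is '0', and for the remaining characters it is '1'.
C1 (derived state '1') is unique to Alpha (autapomorphy; uninformative for grouping).
C2: derived state '1' in Alpha, Beta, and Eta only — synapomorphy for {Alpha, Beta, Eta}.
All ingroup taxa share the derived state '1' for C3; it defines the ingroup but does not resolve relationships within it.
Only Alpha and Beta show the derived state '0' for C4, supporting them as a clade.
Most parsimonious ingroup topology: ((Eta,(Alpha,Beta)),Epsilon).
Changes per character on this tree: C1: 1; C2: 1; C3: 1; C4: 1.
Total = 4.

4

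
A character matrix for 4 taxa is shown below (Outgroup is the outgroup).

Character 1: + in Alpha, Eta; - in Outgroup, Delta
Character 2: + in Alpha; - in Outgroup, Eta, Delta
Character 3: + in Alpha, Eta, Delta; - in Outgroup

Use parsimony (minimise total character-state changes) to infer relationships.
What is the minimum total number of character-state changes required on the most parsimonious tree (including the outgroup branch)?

The outgroup has state '-' for every character, so '+' is the derived state throughout.
Character 1 (derived state '+') is shared by Alpha and Eta — a synapomorphy uniting that clade.
Character 2: derived state '+' in Alpha only — an autapomorphy, so it tells us nothing about relationships among taxa.
Character 3 (derived state '+') is shared by all ingroup taxa — unites the whole ingroup.
Most parsimonious ingroup topology: ((Alpha,Eta),Delta).
Changes per character on this tree: Character 1: 1; Character 2: 1; Character 3: 1.
Total = 3.

3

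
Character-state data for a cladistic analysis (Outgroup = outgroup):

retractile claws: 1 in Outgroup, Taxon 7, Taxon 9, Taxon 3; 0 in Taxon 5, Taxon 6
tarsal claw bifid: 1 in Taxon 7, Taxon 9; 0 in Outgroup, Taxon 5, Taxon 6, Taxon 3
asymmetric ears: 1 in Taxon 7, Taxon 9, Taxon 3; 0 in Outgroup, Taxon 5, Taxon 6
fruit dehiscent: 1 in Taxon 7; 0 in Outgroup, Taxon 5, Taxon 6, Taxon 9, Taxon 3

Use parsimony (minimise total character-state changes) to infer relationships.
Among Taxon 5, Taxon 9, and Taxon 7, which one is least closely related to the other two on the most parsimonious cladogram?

Taxon 5

Character polarity is set by the outgroup: the derived state is whichever differs from the outgroup's state, so for retractile claws the derived state is '0', and for the remaining characters it is '1'.
Only Taxon 5 and Taxon 6 show the derived state '0' for retractile claws, supporting them as a clade.
Only Taxon 7 and Taxon 9 show the derived state '1' for tarsal claw bifid, supporting them as a clade.
asymmetric ears (derived state '1') is shared by Taxon 3, Taxon 7, and Taxon 9 — a synapomorphy uniting that clade.
fruit dehiscent: derived state '1' in Taxon 7 only — an autapomorphy, so it tells us nothing about relationships among taxa.
Most parsimonious ingroup topology: ((Taxon 5,Taxon 6),((Taxon 7,Taxon 9),Taxon 3)).
Taxon 9 and Taxon 7 share a more recent common ancestor with each other than either does with Taxon 5, so Taxon 5 is the least closely related of the three.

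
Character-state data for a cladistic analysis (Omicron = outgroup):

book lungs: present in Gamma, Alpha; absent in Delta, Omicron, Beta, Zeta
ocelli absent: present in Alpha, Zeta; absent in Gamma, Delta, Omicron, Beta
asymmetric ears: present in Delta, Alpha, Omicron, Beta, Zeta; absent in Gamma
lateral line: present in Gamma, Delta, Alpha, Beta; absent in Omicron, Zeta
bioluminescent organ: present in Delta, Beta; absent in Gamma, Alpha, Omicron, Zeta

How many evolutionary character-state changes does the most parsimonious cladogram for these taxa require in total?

6

Character polarity is set by the outgroup: the derived state is whichever differs from the outgroup's state, so for asymmetric ears the derived state is 'absent', and for the remaining characters it is 'present'.
book lungs: derived state 'present' in Alpha and Gamma only — synapomorphy for {Alpha, Gamma}.
ocelli absent (state 'present') occurs in Alpha and Zeta but conflicts with the nesting implied by the other characters — most parsimoniously interpreted as homoplasy.
asymmetric ears: derived state 'absent' in Gamma only — an autapomorphy, so it tells us nothing about relationships among taxa.
lateral line: derived state 'present' in Alpha, Beta, Delta, and Gamma only — synapomorphy for {Alpha, Beta, Delta, Gamma}.
bioluminescent organ: derived state 'present' in Beta and Delta only — synapomorphy for {Beta, Delta}.
Most parsimonious ingroup topology: (((Alpha,Gamma),(Beta,Delta)),Zeta).
Changes per character on this tree: book lungs: 1; ocelli absent: 2; asymmetric ears: 1; lateral line: 1; bioluminescent organ: 1.
Total = 6.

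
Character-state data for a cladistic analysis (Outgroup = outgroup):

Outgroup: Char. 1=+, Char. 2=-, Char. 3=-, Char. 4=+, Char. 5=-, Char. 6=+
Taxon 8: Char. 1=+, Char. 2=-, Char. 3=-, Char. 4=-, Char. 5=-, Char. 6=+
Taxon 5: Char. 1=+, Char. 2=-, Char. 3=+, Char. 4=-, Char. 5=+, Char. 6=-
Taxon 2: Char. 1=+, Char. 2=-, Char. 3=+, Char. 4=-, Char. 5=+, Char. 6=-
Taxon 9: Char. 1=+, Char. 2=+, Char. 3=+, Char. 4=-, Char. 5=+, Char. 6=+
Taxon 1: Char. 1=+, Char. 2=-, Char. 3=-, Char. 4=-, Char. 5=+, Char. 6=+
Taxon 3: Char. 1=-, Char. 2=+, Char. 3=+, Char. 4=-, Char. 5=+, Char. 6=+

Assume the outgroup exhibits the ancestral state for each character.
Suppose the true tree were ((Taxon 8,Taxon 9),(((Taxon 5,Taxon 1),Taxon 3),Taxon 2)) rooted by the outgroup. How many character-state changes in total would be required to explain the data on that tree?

Map each character onto ((Taxon 8,Taxon 9),(((Taxon 5,Taxon 1),Taxon 3),Taxon 2)) (rooted by Outgroup) and count the minimum state changes it requires (Fitch parsimony):
Char. 1: 1; Char. 2: 2; Char. 3: 3; Char. 4: 1; Char. 5: 2; Char. 6: 2.
Total tree length = 11.

11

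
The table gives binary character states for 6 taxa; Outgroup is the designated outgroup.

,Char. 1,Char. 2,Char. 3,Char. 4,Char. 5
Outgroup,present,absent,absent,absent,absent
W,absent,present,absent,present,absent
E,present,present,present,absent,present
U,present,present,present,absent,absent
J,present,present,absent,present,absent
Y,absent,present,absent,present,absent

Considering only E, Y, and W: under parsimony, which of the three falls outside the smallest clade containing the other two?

E

Character polarity is set by the outgroup: the derived state is whichever differs from the outgroup's state, so for Char. 1 the derived state is 'absent', and for the remaining characters it is 'present'.
Only W and Y show the derived state 'absent' for Char. 1, supporting them as a clade.
Char. 2 (derived state 'present') is shared by all ingroup taxa — unites the whole ingroup.
Char. 3: derived state 'present' in E and U only — synapomorphy for {E, U}.
Char. 4 (derived state 'present') is shared by J, W, and Y — a synapomorphy uniting that clade.
Char. 5 (derived state 'present') is unique to E (autapomorphy; uninformative for grouping).
Most parsimonious ingroup topology: (((W,Y),J),(E,U)).
Y and W share a more recent common ancestor with each other than either does with E, so E is the least closely related of the three.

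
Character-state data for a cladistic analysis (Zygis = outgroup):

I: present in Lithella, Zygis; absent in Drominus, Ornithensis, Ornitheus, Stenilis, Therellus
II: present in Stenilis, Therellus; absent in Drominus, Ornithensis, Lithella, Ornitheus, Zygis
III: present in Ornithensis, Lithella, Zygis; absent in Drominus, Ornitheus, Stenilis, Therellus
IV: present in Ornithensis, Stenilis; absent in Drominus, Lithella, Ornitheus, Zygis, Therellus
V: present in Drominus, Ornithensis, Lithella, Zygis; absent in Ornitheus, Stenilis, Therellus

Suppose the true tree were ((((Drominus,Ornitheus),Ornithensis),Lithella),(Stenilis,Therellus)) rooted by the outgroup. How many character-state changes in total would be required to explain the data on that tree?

Map each character onto ((((Drominus,Ornitheus),Ornithensis),Lithella),(Stenilis,Therellus)) (rooted by Zygis) and count the minimum state changes it requires (Fitch parsimony):
I: 2; II: 1; III: 2; IV: 2; V: 2.
Total tree length = 9.

9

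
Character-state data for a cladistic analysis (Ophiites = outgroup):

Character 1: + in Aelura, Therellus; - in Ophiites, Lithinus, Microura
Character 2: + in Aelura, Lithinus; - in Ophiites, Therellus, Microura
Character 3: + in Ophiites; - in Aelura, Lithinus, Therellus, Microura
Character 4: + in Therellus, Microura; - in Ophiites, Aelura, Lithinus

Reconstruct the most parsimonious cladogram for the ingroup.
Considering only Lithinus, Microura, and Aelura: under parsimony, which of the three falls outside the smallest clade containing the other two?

Microura

Character polarity is set by the outgroup: the derived state is whichever differs from the outgroup's state, so for Character 3 the derived state is '-', and for the remaining characters it is '+'.
Character 1 (state '+') occurs in Aelura and Therellus but conflicts with the nesting implied by the other characters — most parsimoniously interpreted as homoplasy.
Character 2: derived state '+' in Aelura and Lithinus only — synapomorphy for {Aelura, Lithinus}.
Character 3 (derived state '-') is shared by all ingroup taxa — unites the whole ingroup.
Character 4: derived state '+' in Microura and Therellus only — synapomorphy for {Microura, Therellus}.
Most parsimonious ingroup topology: ((Aelura,Lithinus),(Therellus,Microura)).
Aelura and Lithinus share a more recent common ancestor with each other than either does with Microura, so Microura is the least closely related of the three.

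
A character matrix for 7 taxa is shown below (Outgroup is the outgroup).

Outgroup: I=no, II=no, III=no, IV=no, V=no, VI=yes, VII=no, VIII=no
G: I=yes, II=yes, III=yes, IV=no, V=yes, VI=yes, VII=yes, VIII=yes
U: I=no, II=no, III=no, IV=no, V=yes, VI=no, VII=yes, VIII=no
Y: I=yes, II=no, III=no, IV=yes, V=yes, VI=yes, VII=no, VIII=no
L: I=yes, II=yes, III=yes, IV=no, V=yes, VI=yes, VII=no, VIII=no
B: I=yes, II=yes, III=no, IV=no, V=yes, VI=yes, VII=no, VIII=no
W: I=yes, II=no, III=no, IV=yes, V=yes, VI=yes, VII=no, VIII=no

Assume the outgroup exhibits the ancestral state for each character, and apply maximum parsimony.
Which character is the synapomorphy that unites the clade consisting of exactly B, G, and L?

Character polarity is set by the outgroup: the derived state is whichever differs from the outgroup's state, so for VI the derived state is 'no', and for the remaining characters it is 'yes'.
I (derived state 'yes') is shared by B, G, L, W, and Y — a synapomorphy uniting that clade.
Only B, G, and L show the derived state 'yes' for II, supporting them as a clade.
III: derived state 'yes' in G and L only — synapomorphy for {G, L}.
Only W and Y show the derived state 'yes' for IV, supporting them as a clade.
V (derived state 'yes') is shared by all ingroup taxa — unites the whole ingroup.
VI (derived state 'no') is unique to U (autapomorphy; uninformative for grouping).
VII (state 'yes') occurs in G and U but conflicts with the nesting implied by the other characters — most parsimoniously interpreted as homoplasy.
VIII: derived state 'yes' in G only — an autapomorphy, so it tells us nothing about relationships among taxa.
Most parsimonious ingroup topology: ((((G,L),B),(Y,W)),U).
The clade {B, G, L} is supported by II: its derived state 'yes' occurs in exactly those taxa and in no other taxon (including the outgroup).

II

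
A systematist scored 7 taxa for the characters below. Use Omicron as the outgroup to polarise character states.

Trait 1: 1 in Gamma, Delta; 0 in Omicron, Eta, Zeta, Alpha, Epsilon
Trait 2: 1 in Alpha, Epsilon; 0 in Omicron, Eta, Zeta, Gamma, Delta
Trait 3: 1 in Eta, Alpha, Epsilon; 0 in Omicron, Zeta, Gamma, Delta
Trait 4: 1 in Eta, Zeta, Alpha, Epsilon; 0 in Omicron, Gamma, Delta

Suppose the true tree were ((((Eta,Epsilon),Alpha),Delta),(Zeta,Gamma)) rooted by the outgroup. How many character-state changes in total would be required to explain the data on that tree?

7

Map each character onto ((((Eta,Epsilon),Alpha),Delta),(Zeta,Gamma)) (rooted by Omicron) and count the minimum state changes it requires (Fitch parsimony):
Trait 1: 2; Trait 2: 2; Trait 3: 1; Trait 4: 2.
Total tree length = 7.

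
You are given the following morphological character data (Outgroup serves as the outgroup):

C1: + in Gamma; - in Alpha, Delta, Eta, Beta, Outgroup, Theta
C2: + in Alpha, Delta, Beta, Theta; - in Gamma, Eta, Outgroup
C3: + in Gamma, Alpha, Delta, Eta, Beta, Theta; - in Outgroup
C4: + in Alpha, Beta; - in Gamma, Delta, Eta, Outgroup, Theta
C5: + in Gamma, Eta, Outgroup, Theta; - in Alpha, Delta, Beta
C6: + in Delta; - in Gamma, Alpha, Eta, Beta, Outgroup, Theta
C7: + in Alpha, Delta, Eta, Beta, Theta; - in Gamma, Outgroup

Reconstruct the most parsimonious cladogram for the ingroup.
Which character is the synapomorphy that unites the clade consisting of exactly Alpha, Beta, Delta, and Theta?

Character polarity is set by the outgroup: the derived state is whichever differs from the outgroup's state, so for C5 the derived state is '-', and for the remaining characters it is '+'.
C1: derived state '+' in Gamma only — an autapomorphy, so it tells us nothing about relationships among taxa.
C2: derived state '+' in Alpha, Beta, Delta, and Theta only — synapomorphy for {Alpha, Beta, Delta, Theta}.
C3 (derived state '+') is shared by all ingroup taxa — unites the whole ingroup.
Only Alpha and Beta show the derived state '+' for C4, supporting them as a clade.
Only Alpha, Beta, and Delta show the derived state '-' for C5, supporting them as a clade.
C6: derived state '+' in Delta only — an autapomorphy, so it tells us nothing about relationships among taxa.
C7 (derived state '+') is shared by Alpha, Beta, Delta, Eta, and Theta — a synapomorphy uniting that clade.
Most parsimonious ingroup topology: ((Eta,((Delta,(Alpha,Beta)),Theta)),Gamma).
The clade {Alpha, Beta, Delta, Theta} is supported by C2: its derived state '+' occurs in exactly those taxa and in no other taxon (including the outgroup).

C2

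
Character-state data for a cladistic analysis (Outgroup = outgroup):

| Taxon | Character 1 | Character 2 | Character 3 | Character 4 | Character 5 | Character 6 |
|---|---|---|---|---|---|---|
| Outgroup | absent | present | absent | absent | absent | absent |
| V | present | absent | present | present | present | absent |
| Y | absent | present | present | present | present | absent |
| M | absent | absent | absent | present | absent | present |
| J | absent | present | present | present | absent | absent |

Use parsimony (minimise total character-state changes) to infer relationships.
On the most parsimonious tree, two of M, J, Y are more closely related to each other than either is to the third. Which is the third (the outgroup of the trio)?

Character polarity is set by the outgroup: the derived state is whichever differs from the outgroup's state, so for Character 2 the derived state is 'absent', and for the remaining characters it is 'present'.
Character 1 (derived state 'present') is unique to V (autapomorphy; uninformative for grouping).
Character 2 groups M and V, which is incompatible with the clades supported by the remaining characters; treating it as convergent (homoplasy) costs fewer steps than any alternative tree.
Only J, V, and Y show the derived state 'present' for Character 3, supporting them as a clade.
All ingroup taxa share the derived state 'present' for Character 4; it defines the ingroup but does not resolve relationships within it.
Character 5: derived state 'present' in V and Y only — synapomorphy for {V, Y}.
Character 6 (derived state 'present') is unique to M (autapomorphy; uninformative for grouping).
Most parsimonious ingroup topology: (((V,Y),J),M).
Y and J share a more recent common ancestor with each other than either does with M, so M is the least closely related of the three.

M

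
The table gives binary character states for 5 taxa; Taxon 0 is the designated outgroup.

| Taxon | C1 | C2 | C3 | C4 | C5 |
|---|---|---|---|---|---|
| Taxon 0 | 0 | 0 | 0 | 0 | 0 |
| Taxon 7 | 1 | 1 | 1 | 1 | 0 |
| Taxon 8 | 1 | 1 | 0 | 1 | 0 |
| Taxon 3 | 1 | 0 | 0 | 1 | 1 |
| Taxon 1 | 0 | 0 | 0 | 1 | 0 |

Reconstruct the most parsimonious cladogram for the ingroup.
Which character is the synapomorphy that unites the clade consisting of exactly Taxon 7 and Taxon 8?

C2

The outgroup has state '0' for every character, so '1' is the derived state throughout.
C1: derived state '1' in Taxon 3, Taxon 7, and Taxon 8 only — synapomorphy for {Taxon 3, Taxon 7, Taxon 8}.
Only Taxon 7 and Taxon 8 show the derived state '1' for C2, supporting them as a clade.
C3: derived state '1' in Taxon 7 only — an autapomorphy, so it tells us nothing about relationships among taxa.
C4 (derived state '1') is shared by all ingroup taxa — unites the whole ingroup.
C5 (derived state '1') is unique to Taxon 3 (autapomorphy; uninformative for grouping).
Most parsimonious ingroup topology: (((Taxon 7,Taxon 8),Taxon 3),Taxon 1).
The clade {Taxon 7, Taxon 8} is supported by C2: its derived state '1' occurs in exactly those taxa and in no other taxon (including the outgroup).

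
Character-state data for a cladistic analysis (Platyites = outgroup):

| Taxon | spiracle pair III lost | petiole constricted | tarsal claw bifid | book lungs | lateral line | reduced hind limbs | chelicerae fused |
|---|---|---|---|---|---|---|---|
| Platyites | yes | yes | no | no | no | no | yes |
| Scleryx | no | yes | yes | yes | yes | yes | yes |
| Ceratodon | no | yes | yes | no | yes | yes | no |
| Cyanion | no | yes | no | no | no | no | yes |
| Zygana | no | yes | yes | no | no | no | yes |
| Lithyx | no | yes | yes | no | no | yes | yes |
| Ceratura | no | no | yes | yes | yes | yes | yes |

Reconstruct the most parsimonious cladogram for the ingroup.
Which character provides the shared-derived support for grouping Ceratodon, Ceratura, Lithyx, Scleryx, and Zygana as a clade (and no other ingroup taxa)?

tarsal claw bifid

Character polarity is set by the outgroup: the derived state is whichever differs from the outgroup's state, so for spiracle pair III lost, petiole constricted, chelicerae fused the derived state is 'no', and for the remaining characters it is 'yes'.
All ingroup taxa share the derived state 'no' for spiracle pair III lost; it defines the ingroup but does not resolve relationships within it.
petiole constricted (derived state 'no') is unique to Ceratura (autapomorphy; uninformative for grouping).
tarsal claw bifid (derived state 'yes') is shared by Ceratodon, Ceratura, Lithyx, Scleryx, and Zygana — a synapomorphy uniting that clade.
Only Ceratura and Scleryx show the derived state 'yes' for book lungs, supporting them as a clade.
lateral line (derived state 'yes') is shared by Ceratodon, Ceratura, and Scleryx — a synapomorphy uniting that clade.
reduced hind limbs: derived state 'yes' in Ceratodon, Ceratura, Lithyx, and Scleryx only — synapomorphy for {Ceratodon, Ceratura, Lithyx, Scleryx}.
chelicerae fused: derived state 'no' in Ceratodon only — an autapomorphy, so it tells us nothing about relationships among taxa.
Most parsimonious ingroup topology: (((((Scleryx,Ceratura),Ceratodon),Lithyx),Zygana),Cyanion).
The clade {Ceratodon, Ceratura, Lithyx, Scleryx, Zygana} is supported by tarsal claw bifid: its derived state 'yes' occurs in exactly those taxa and in no other taxon (including the outgroup).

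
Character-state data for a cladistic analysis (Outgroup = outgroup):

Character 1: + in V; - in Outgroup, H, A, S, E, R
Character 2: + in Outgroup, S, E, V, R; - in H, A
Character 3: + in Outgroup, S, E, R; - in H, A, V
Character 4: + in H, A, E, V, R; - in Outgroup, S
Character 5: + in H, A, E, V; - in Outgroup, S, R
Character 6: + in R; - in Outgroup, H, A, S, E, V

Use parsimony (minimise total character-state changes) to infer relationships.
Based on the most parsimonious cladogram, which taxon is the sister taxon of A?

Character polarity is set by the outgroup: the derived state is whichever differs from the outgroup's state, so for Character 2, Character 3 the derived state is '-', and for the remaining characters it is '+'.
Character 1: derived state '+' in V only — an autapomorphy, so it tells us nothing about relationships among taxa.
Character 2: derived state '-' in A and H only — synapomorphy for {A, H}.
Character 3: derived state '-' in A, H, and V only — synapomorphy for {A, H, V}.
Character 4: derived state '+' in A, E, H, R, and V only — synapomorphy for {A, E, H, R, V}.
Only A, E, H, and V show the derived state '+' for Character 5, supporting them as a clade.
Character 6: derived state '+' in R only — an autapomorphy, so it tells us nothing about relationships among taxa.
Most parsimonious ingroup topology: (((((H,A),V),E),R),S).
A and H form a cherry on this tree, so they are sister taxa.

H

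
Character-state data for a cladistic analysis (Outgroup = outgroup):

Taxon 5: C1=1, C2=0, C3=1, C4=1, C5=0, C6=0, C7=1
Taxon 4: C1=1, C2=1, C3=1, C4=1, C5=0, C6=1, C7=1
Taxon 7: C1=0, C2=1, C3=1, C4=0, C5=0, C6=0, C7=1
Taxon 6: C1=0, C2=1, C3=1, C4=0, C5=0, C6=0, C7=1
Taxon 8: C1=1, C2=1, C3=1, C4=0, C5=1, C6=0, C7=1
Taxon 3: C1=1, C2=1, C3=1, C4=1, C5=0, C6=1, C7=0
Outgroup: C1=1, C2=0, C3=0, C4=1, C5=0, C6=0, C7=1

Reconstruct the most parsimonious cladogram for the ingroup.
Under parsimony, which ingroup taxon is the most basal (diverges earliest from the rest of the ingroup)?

Character polarity is set by the outgroup: the derived state is whichever differs from the outgroup's state, so for C1, C4, C7 the derived state is '0', and for the remaining characters it is '1'.
C1 (derived state '0') is shared by Taxon 6 and Taxon 7 — a synapomorphy uniting that clade.
Only Taxon 3, Taxon 4, Taxon 6, Taxon 7, and Taxon 8 show the derived state '1' for C2, supporting them as a clade.
C3 (derived state '1') is shared by all ingroup taxa — unites the whole ingroup.
Only Taxon 6, Taxon 7, and Taxon 8 show the derived state '0' for C4, supporting them as a clade.
C5: derived state '1' in Taxon 8 only — an autapomorphy, so it tells us nothing about relationships among taxa.
C6: derived state '1' in Taxon 3 and Taxon 4 only — synapomorphy for {Taxon 3, Taxon 4}.
C7 (derived state '0') is unique to Taxon 3 (autapomorphy; uninformative for grouping).
Most parsimonious ingroup topology: ((((Taxon 7,Taxon 6),Taxon 8),(Taxon 3,Taxon 4)),Taxon 5).
Taxon 5 is sister to the clade containing all other ingroup taxa, so it is the earliest-diverging (most basal) ingroup lineage.

Taxon 5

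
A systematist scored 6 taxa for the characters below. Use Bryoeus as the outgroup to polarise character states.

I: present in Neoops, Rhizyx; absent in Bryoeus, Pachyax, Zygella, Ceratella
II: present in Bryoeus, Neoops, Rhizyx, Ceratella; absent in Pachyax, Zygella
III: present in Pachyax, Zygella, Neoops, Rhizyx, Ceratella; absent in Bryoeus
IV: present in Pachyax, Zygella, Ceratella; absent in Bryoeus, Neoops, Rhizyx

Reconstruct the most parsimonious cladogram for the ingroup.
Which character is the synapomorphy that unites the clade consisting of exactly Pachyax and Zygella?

II

Character polarity is set by the outgroup: the derived state is whichever differs from the outgroup's state, so for II the derived state is 'absent', and for the remaining characters it is 'present'.
Only Neoops and Rhizyx show the derived state 'present' for I, supporting them as a clade.
Only Pachyax and Zygella show the derived state 'absent' for II, supporting them as a clade.
III (derived state 'present') is shared by all ingroup taxa — unites the whole ingroup.
IV: derived state 'present' in Ceratella, Pachyax, and Zygella only — synapomorphy for {Ceratella, Pachyax, Zygella}.
Most parsimonious ingroup topology: (((Pachyax,Zygella),Ceratella),(Neoops,Rhizyx)).
The clade {Pachyax, Zygella} is supported by II: its derived state 'absent' occurs in exactly those taxa and in no other taxon (including the outgroup).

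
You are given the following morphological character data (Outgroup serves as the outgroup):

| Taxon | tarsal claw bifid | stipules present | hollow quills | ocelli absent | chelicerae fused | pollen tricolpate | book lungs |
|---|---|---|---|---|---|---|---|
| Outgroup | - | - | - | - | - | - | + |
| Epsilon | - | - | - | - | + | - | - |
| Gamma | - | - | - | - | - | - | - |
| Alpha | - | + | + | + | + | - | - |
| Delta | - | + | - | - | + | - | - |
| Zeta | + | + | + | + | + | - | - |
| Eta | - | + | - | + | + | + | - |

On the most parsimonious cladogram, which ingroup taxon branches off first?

Gamma

Character polarity is set by the outgroup: the derived state is whichever differs from the outgroup's state, so for book lungs the derived state is '-', and for the remaining characters it is '+'.
tarsal claw bifid (derived state '+') is unique to Zeta (autapomorphy; uninformative for grouping).
stipules present: derived state '+' in Alpha, Delta, Eta, and Zeta only — synapomorphy for {Alpha, Delta, Eta, Zeta}.
Only Alpha and Zeta show the derived state '+' for hollow quills, supporting them as a clade.
ocelli absent (derived state '+') is shared by Alpha, Eta, and Zeta — a synapomorphy uniting that clade.
chelicerae fused: derived state '+' in Alpha, Delta, Epsilon, Eta, and Zeta only — synapomorphy for {Alpha, Delta, Epsilon, Eta, Zeta}.
pollen tricolpate (derived state '+') is unique to Eta (autapomorphy; uninformative for grouping).
book lungs (derived state '-') is shared by all ingroup taxa — unites the whole ingroup.
Most parsimonious ingroup topology: ((Epsilon,(((Alpha,Zeta),Eta),Delta)),Gamma).
Gamma is sister to the clade containing all other ingroup taxa, so it is the earliest-diverging (most basal) ingroup lineage.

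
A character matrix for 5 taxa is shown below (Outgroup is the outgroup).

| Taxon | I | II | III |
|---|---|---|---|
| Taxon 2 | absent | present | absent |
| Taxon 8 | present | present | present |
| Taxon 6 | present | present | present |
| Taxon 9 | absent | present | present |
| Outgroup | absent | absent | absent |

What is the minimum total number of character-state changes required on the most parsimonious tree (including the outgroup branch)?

The outgroup has state 'absent' for every character, so 'present' is the derived state throughout.
Only Taxon 6 and Taxon 8 show the derived state 'present' for I, supporting them as a clade.
II (derived state 'present') is shared by all ingroup taxa — unites the whole ingroup.
Only Taxon 6, Taxon 8, and Taxon 9 show the derived state 'present' for III, supporting them as a clade.
Most parsimonious ingroup topology: (Taxon 2,(Taxon 9,(Taxon 6,Taxon 8))).
Changes per character on this tree: I: 1; II: 1; III: 1.
Total = 3.

3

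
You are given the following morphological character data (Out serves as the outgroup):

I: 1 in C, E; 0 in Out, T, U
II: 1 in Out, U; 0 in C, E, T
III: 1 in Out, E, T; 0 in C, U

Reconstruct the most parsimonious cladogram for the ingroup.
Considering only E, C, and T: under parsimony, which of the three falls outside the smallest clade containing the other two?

Character polarity is set by the outgroup: the derived state is whichever differs from the outgroup's state, so for II, III the derived state is '0', and for the remaining characters it is '1'.
I: derived state '1' in C and E only — synapomorphy for {C, E}.
II (derived state '0') is shared by C, E, and T — a synapomorphy uniting that clade.
III groups C and U, which is incompatible with the clades supported by the remaining characters; treating it as convergent (homoplasy) costs fewer steps than any alternative tree.
Most parsimonious ingroup topology: (((E,C),T),U).
C and E share a more recent common ancestor with each other than either does with T, so T is the least closely related of the three.

T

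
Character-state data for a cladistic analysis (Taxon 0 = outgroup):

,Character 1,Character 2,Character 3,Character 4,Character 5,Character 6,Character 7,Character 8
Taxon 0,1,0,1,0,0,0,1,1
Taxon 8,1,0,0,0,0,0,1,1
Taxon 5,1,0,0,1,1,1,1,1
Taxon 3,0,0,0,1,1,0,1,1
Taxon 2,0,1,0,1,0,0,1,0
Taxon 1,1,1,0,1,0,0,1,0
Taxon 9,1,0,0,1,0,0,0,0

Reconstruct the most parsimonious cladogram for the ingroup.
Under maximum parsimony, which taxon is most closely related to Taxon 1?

Character polarity is set by the outgroup: the derived state is whichever differs from the outgroup's state, so for Character 1, Character 3, Character 7, Character 8 the derived state is '0', and for the remaining characters it is '1'.
Character 1 (state '0') occurs in Taxon 2 and Taxon 3 but conflicts with the nesting implied by the other characters — most parsimoniously interpreted as homoplasy.
Character 2 (derived state '1') is shared by Taxon 1 and Taxon 2 — a synapomorphy uniting that clade.
Character 3 (derived state '0') is shared by all ingroup taxa — unites the whole ingroup.
Character 4 (derived state '1') is shared by Taxon 1, Taxon 2, Taxon 3, Taxon 5, and Taxon 9 — a synapomorphy uniting that clade.
Character 5: derived state '1' in Taxon 3 and Taxon 5 only — synapomorphy for {Taxon 3, Taxon 5}.
Character 6: derived state '1' in Taxon 5 only — an autapomorphy, so it tells us nothing about relationships among taxa.
Character 7 (derived state '0') is unique to Taxon 9 (autapomorphy; uninformative for grouping).
Character 8: derived state '0' in Taxon 1, Taxon 2, and Taxon 9 only — synapomorphy for {Taxon 1, Taxon 2, Taxon 9}.
Most parsimonious ingroup topology: (Taxon 8,((Taxon 5,Taxon 3),((Taxon 2,Taxon 1),Taxon 9))).
Taxon 1 and Taxon 2 form a cherry on this tree, so they are sister taxa.

Taxon 2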